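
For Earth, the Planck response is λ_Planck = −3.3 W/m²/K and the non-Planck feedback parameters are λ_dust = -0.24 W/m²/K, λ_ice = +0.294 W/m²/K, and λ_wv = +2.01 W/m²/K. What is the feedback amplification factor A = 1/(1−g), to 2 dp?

Convert to gains: g_dust = -0.24/3.3 = -0.07273; g_ice = 0.294/3.3 = 0.08909; g_wv = 2.01/3.3 = 0.6091.
Total gain g = 0.62546.
A = 1/(1 − 0.62546) = 2.67.

2.67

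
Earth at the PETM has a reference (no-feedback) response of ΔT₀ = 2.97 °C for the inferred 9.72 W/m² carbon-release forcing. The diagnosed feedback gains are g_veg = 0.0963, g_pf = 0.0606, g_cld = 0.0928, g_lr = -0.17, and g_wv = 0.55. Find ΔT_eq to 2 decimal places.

Total gain g = 0.0963 + 0.0606 + 0.0928 − 0.17 + 0.55 = 0.6297.
Amplification A = 1/(1 − 0.6297) = 2.701.
ΔT = 2.97 × 2.701 = 8.02 °C.

8.02 °C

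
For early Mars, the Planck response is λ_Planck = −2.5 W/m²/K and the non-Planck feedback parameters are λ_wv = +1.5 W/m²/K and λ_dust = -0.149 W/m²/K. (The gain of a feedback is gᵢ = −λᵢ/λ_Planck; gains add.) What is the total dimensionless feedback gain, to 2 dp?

0.54

Convert to gains: g_wv = 1.5/2.5 = 0.6; g_dust = -0.149/2.5 = -0.0596.
Total gain g = 0.5404.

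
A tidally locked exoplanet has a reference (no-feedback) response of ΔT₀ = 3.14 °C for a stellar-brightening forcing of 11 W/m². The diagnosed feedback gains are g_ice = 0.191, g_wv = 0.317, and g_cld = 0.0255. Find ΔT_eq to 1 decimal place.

6.7 °C

Total gain g = 0.191 + 0.317 + 0.0255 = 0.5335.
Amplification A = 1/(1 − 0.5335) = 2.144.
ΔT = 3.14 × 2.144 = 6.7 °C.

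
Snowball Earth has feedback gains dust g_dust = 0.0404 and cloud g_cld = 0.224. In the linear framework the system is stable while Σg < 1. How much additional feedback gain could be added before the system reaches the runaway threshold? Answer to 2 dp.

Current total gain = 0.0404 + 0.224 = 0.2644.
Margin to runaway = 1 − 0.2644 = 0.74.

0.74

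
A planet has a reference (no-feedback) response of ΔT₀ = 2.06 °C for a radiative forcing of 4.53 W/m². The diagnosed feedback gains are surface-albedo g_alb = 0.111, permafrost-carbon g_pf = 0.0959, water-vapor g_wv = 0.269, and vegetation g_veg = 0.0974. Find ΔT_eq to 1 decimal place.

Total gain g = 0.111 + 0.0959 + 0.269 + 0.0974 = 0.5733.
Amplification A = 1/(1 − 0.5733) = 2.344.
ΔT = 2.06 × 2.344 = 4.8 °C.

4.8 °C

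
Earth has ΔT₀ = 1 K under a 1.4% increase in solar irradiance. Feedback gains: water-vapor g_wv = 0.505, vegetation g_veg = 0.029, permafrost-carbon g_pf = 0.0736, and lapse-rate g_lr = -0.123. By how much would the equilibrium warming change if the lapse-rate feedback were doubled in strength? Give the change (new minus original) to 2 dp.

-0.37 K

Original: g = 0.4846, ΔT = 1/(1−0.4846) = 1.9402 K.
With doubled lapse-rate: g' = 0.3616, ΔT' = 1/(1−0.3616) = 1.5664 K.
Change = 1.5664 − 1.9402 = -0.37 K.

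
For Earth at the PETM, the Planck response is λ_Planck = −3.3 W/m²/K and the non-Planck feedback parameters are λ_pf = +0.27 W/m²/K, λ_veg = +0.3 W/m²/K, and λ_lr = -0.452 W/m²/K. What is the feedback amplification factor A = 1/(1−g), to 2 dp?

Convert to gains: g_pf = 0.27/3.3 = 0.08182; g_veg = 0.3/3.3 = 0.09091; g_lr = -0.452/3.3 = -0.137.
Total gain g = 0.03573.
A = 1/(1 − 0.03573) = 1.04.

1.04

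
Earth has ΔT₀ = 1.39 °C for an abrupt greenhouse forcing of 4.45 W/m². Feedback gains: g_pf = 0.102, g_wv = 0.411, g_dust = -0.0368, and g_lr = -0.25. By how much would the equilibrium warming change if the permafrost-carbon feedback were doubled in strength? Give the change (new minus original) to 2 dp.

Original: g = 0.2262, ΔT = 1.39/(1−0.2262) = 1.7963 °C.
With doubled permafrost-carbon: g' = 0.3282, ΔT' = 1.39/(1−0.3282) = 2.0691 °C.
Change = 2.0691 − 1.7963 = 0.27 °C.

0.27 °C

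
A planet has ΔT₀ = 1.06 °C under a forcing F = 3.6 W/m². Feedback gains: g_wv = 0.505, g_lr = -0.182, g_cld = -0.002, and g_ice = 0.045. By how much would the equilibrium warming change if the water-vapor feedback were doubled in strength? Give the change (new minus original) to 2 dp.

6.55 °C

Original: g = 0.366, ΔT = 1.06/(1−0.366) = 1.6719 °C.
With doubled water-vapor: g' = 0.871, ΔT' = 1.06/(1−0.871) = 8.2171 °C.
Change = 8.2171 − 1.6719 = 6.55 °C.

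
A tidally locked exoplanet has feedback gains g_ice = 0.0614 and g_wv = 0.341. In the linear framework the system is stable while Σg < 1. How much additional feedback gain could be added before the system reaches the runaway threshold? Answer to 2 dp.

Current total gain = 0.0614 + 0.341 = 0.4024.
Margin to runaway = 1 − 0.4024 = 0.60.

0.60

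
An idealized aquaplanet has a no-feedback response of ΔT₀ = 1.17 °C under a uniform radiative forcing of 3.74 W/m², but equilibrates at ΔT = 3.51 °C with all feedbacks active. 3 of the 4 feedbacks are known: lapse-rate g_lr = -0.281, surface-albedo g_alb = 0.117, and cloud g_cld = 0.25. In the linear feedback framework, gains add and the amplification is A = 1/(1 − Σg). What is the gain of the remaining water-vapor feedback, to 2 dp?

0.58

Amplification A = ΔT/ΔT₀ = 3.51/1.17 = 3.
Total gain g = 1 − 1/A = 1 − 1/3 = 0.6667.
Known gains sum to -0.281 + 0.117 + 0.25 = 0.086.
g_wv = 0.6667 − 0.086 = 0.58.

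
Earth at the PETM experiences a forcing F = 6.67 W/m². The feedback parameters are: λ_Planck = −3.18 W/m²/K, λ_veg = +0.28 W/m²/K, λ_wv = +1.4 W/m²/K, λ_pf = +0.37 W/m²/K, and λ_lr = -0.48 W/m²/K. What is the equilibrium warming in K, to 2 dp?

4.14 K

Net feedback parameter λ = (−3.18) + (+0.28) + (+1.4) + (+0.37) + (-0.48) = -1.61 W/m²/K.
ΔT = −F/λ = −6.67/(-1.61) = 4.14 K.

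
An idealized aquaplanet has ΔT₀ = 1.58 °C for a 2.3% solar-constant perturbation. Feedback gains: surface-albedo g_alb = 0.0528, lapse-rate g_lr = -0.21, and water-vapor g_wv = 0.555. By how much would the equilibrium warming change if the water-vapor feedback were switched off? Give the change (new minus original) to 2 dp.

Original: g = 0.3978, ΔT = 1.58/(1−0.3978) = 2.6237 °C.
Without water-vapor: g' = -0.1572, ΔT' = 1.58/(1+0.1572) = 1.3654 °C.
Change = 1.3654 − 2.6237 = -1.26 °C.

-1.26 °C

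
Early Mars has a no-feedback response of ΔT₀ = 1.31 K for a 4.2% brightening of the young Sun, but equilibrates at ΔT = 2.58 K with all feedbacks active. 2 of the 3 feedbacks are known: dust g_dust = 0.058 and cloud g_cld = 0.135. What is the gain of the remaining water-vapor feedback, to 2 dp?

0.30

Amplification A = ΔT/ΔT₀ = 2.58/1.31 = 1.969.
Total gain g = 1 − 1/A = 1 − 1/1.969 = 0.4921.
Known gains sum to 0.058 + 0.135 = 0.193.
g_wv = 0.4921 − 0.193 = 0.30.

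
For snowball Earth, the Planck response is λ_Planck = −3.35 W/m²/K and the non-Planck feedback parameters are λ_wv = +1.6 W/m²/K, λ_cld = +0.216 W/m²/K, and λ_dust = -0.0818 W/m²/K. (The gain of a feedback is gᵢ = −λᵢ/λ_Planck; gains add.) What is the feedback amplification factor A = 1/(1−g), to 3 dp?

Convert to gains: g_wv = 1.6/3.35 = 0.4776; g_cld = 0.216/3.35 = 0.06448; g_dust = -0.0818/3.35 = -0.02442.
Total gain g = 0.51766.
A = 1/(1 − 0.51766) = 2.073.

2.073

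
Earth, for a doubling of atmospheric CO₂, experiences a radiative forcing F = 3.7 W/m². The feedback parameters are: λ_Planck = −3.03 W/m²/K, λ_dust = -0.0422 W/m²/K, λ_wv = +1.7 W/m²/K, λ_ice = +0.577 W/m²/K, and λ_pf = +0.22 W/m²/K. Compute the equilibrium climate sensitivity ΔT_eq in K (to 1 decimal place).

6.4 K

Net feedback parameter λ = (−3.03) + (-0.0422) + (+1.7) + (+0.577) + (+0.22) = -0.5752 W/m²/K.
ΔT = −F/λ = −3.7/(-0.5752) = 6.4 K.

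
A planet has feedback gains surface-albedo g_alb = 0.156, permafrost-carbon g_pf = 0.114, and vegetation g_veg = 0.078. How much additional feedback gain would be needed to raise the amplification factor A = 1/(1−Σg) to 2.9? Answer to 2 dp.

0.31

Current total gain = 0.348.
Target gain for A = 2.9: g* = 1 − 1/2.9 = 0.6552.
Additional gain needed = 0.6552 − 0.348 = 0.31.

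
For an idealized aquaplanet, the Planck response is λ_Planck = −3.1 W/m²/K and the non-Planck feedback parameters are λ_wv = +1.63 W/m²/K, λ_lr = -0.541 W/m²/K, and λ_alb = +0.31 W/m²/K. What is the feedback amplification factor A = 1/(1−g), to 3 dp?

1.822

Convert to gains: g_wv = 1.63/3.1 = 0.5258; g_lr = -0.541/3.1 = -0.1745; g_alb = 0.31/3.1 = 0.1.
Total gain g = 0.4513.
A = 1/(1 − 0.4513) = 1.822.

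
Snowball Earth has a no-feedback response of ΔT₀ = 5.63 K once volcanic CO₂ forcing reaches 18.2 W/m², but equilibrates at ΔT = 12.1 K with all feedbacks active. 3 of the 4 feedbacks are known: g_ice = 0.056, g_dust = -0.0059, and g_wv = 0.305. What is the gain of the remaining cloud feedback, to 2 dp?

Amplification A = ΔT/ΔT₀ = 12.1/5.63 = 2.149.
Total gain g = 1 − 1/A = 1 − 1/2.149 = 0.5347.
Known gains sum to 0.056 − 0.0059 + 0.305 = 0.3551.
g_cld = 0.5347 − 0.3551 = 0.18.

0.18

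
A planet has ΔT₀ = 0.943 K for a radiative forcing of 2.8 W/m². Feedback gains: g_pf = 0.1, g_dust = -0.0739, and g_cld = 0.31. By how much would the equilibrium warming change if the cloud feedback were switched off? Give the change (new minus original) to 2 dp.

-0.45 K

Original: g = 0.3361, ΔT = 0.943/(1−0.3361) = 1.4204 K.
Without cloud: g' = 0.0261, ΔT' = 0.943/(1−0.0261) = 0.9683 K.
Change = 0.9683 − 1.4204 = -0.45 K.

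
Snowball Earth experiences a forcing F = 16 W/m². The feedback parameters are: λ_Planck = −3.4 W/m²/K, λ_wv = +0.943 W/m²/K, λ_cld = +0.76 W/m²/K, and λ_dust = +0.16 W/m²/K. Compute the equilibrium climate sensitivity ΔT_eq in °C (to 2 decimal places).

Net feedback parameter λ = (−3.4) + (+0.943) + (+0.76) + (+0.16) = -1.537 W/m²/K.
ΔT = −F/λ = −16/(-1.537) = 10.41 °C.

10.41 °C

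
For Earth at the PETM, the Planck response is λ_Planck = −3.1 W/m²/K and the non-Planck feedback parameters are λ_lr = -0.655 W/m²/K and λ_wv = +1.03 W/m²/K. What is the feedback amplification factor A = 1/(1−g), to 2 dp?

Convert to gains: g_lr = -0.655/3.1 = -0.2113; g_wv = 1.03/3.1 = 0.3323.
Total gain g = 0.121.
A = 1/(1 − 0.121) = 1.14.

1.14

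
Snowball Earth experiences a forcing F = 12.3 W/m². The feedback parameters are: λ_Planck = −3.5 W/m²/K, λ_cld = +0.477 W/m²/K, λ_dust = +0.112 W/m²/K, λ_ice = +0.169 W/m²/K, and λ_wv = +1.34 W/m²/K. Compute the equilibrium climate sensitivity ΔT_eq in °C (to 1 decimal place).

8.8 °C

Net feedback parameter λ = (−3.5) + (+0.477) + (+0.112) + (+0.169) + (+1.34) = -1.402 W/m²/K.
ΔT = −F/λ = −12.3/(-1.402) = 8.8 °C.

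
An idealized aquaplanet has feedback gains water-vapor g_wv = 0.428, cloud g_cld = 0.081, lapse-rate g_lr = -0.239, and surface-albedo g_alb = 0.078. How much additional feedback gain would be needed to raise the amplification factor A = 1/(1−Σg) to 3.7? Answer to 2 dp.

Current total gain = 0.348.
Target gain for A = 3.7: g* = 1 − 1/3.7 = 0.7297.
Additional gain needed = 0.7297 − 0.348 = 0.38.

0.38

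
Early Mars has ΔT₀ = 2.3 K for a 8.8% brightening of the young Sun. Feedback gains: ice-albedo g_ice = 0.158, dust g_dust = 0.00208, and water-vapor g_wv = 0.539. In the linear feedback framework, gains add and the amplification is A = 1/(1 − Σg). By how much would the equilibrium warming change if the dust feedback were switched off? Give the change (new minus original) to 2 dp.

-0.05 K

Original: g = 0.69908, ΔT = 2.3/(1−0.69908) = 7.6432 K.
Without dust: g' = 0.697, ΔT' = 2.3/(1−0.697) = 7.5908 K.
Change = 7.5908 − 7.6432 = -0.05 K.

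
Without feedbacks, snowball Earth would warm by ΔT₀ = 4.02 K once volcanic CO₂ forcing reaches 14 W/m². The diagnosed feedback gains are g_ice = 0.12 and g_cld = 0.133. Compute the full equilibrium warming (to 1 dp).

Total gain g = 0.12 + 0.133 = 0.253.
Amplification A = 1/(1 − 0.253) = 1.339.
ΔT = 4.02 × 1.339 = 5.4 K.

5.4 K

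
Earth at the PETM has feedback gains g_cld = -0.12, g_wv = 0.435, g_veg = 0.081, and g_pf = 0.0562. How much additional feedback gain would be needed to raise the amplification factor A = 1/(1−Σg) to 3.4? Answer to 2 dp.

Current total gain = 0.4522.
Target gain for A = 3.4: g* = 1 − 1/3.4 = 0.7059.
Additional gain needed = 0.7059 − 0.4522 = 0.25.

0.25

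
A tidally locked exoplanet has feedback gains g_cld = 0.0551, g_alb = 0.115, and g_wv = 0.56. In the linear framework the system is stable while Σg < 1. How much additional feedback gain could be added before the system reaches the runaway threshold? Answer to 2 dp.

0.27

Current total gain = 0.0551 + 0.115 + 0.56 = 0.7301.
Margin to runaway = 1 − 0.7301 = 0.27.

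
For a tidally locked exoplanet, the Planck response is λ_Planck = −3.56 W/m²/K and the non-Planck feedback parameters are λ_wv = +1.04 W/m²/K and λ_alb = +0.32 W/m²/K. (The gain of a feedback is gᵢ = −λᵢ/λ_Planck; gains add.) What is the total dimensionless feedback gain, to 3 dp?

Convert to gains: g_wv = 1.04/3.56 = 0.2921; g_alb = 0.32/3.56 = 0.08989.
Total gain g = 0.38199.

0.382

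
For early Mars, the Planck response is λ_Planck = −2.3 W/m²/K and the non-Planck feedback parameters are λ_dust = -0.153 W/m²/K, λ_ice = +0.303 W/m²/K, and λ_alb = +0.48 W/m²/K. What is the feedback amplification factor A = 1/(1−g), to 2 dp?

Convert to gains: g_dust = -0.153/2.3 = -0.06652; g_ice = 0.303/2.3 = 0.1317; g_alb = 0.48/2.3 = 0.2087.
Total gain g = 0.27388.
A = 1/(1 − 0.27388) = 1.38.

1.38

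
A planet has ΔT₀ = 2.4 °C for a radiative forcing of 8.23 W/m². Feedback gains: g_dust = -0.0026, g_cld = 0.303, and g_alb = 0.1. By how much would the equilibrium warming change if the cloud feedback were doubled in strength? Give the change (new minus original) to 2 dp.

Original: g = 0.4004, ΔT = 2.4/(1−0.4004) = 4.0027 °C.
With doubled cloud: g' = 0.7034, ΔT' = 2.4/(1−0.7034) = 8.0917 °C.
Change = 8.0917 − 4.0027 = 4.09 °C.

4.09 °C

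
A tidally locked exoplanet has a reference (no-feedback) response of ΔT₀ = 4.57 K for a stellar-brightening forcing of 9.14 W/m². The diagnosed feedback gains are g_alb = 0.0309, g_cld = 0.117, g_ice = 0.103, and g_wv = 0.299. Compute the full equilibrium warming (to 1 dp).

Total gain g = 0.0309 + 0.117 + 0.103 + 0.299 = 0.5499.
Amplification A = 1/(1 − 0.5499) = 2.222.
ΔT = 4.57 × 2.222 = 10.2 K.

10.2 K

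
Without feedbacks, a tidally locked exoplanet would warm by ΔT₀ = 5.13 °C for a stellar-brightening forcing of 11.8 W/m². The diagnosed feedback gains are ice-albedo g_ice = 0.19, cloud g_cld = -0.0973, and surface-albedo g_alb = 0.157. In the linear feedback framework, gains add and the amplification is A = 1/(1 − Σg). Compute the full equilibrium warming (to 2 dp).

Total gain g = 0.19 − 0.0973 + 0.157 = 0.2497.
Amplification A = 1/(1 − 0.2497) = 1.333.
ΔT = 5.13 × 1.333 = 6.84 °C.

6.84 °C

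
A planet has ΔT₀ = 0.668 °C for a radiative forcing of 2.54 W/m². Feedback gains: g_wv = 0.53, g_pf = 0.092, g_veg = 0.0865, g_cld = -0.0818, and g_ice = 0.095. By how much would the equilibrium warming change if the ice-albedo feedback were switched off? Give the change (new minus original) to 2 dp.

Original: g = 0.7217, ΔT = 0.668/(1−0.7217) = 2.4003 °C.
Without ice-albedo: g' = 0.6267, ΔT' = 0.668/(1−0.6267) = 1.7894 °C.
Change = 1.7894 − 2.4003 = -0.61 °C.

-0.61 °C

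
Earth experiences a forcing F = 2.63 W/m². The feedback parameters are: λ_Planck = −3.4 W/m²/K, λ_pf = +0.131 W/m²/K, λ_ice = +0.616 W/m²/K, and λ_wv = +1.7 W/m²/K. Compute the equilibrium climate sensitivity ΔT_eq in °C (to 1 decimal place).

2.8 °C

Net feedback parameter λ = (−3.4) + (+0.131) + (+0.616) + (+1.7) = -0.953 W/m²/K.
ΔT = −F/λ = −2.63/(-0.953) = 2.8 °C.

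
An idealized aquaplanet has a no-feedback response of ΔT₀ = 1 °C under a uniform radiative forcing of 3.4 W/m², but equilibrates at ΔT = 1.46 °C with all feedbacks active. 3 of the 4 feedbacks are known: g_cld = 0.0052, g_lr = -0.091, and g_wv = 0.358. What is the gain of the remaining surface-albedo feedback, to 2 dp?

0.04

Amplification A = ΔT/ΔT₀ = 1.46/1 = 1.46.
Total gain g = 1 − 1/A = 1 − 1/1.46 = 0.3151.
Known gains sum to 0.0052 − 0.091 + 0.358 = 0.2722.
g_alb = 0.3151 − 0.2722 = 0.04.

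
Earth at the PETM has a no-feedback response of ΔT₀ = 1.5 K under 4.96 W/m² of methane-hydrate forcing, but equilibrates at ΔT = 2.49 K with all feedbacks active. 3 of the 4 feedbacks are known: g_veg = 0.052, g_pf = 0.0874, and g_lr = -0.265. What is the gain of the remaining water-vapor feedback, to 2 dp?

0.52

Amplification A = ΔT/ΔT₀ = 2.49/1.5 = 1.66.
Total gain g = 1 − 1/A = 1 − 1/1.66 = 0.3976.
Known gains sum to 0.052 + 0.0874 − 0.265 = -0.1256.
g_wv = 0.3976 + 0.1256 = 0.52.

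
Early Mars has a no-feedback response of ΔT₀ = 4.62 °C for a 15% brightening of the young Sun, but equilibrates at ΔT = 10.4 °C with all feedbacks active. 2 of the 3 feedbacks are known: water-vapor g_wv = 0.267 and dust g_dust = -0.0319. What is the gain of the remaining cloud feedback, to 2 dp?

Amplification A = ΔT/ΔT₀ = 10.4/4.62 = 2.251.
Total gain g = 1 − 1/A = 1 − 1/2.251 = 0.5558.
Known gains sum to 0.267 − 0.0319 = 0.2351.
g_cld = 0.5558 − 0.2351 = 0.32.

0.32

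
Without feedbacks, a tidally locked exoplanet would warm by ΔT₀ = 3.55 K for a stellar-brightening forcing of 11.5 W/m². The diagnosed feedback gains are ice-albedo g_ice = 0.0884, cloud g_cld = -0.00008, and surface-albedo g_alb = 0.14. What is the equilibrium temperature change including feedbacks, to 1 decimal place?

4.6 K

Total gain g = 0.0884 − 0.00008 + 0.14 = 0.22832.
Amplification A = 1/(1 − 0.22832) = 1.296.
ΔT = 3.55 × 1.296 = 4.6 K.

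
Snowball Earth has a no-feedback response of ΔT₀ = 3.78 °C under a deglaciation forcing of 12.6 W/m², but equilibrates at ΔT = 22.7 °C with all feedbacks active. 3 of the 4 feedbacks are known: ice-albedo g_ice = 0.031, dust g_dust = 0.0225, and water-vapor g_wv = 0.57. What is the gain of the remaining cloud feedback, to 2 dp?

Amplification A = ΔT/ΔT₀ = 22.7/3.78 = 6.005.
Total gain g = 1 − 1/A = 1 − 1/6.005 = 0.8335.
Known gains sum to 0.031 + 0.0225 + 0.57 = 0.6235.
g_cld = 0.8335 − 0.6235 = 0.21.

0.21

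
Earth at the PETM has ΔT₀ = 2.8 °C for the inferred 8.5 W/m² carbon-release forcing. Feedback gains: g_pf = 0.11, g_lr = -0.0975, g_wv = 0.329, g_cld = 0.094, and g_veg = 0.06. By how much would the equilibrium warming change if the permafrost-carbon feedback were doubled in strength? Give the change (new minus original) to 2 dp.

1.55 °C

Original: g = 0.4955, ΔT = 2.8/(1−0.4955) = 5.5500 °C.
With doubled permafrost-carbon: g' = 0.6055, ΔT' = 2.8/(1−0.6055) = 7.0976 °C.
Change = 7.0976 − 5.5500 = 1.55 °C.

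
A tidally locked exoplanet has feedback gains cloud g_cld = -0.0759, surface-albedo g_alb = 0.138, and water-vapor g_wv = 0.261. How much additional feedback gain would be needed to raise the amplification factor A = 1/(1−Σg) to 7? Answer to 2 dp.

0.53

Current total gain = 0.3231.
Target gain for A = 7: g* = 1 − 1/7 = 0.8571.
Additional gain needed = 0.8571 − 0.3231 = 0.53.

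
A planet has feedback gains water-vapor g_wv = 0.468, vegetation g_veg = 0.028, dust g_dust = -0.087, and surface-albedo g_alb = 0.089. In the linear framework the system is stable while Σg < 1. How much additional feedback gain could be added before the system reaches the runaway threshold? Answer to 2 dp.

0.50

Current total gain = 0.468 + 0.028 − 0.087 + 0.089 = 0.498.
Margin to runaway = 1 − 0.498 = 0.50.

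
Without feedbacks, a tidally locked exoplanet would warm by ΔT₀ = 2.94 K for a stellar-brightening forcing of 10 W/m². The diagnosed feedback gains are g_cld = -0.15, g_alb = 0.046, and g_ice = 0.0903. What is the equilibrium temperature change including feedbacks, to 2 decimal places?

Total gain g = -0.15 + 0.046 + 0.0903 = -0.0137.
Amplification A = 1/(1 + 0.0137) = 0.9865.
ΔT = 2.94 × 0.9865 = 2.90 K.

2.90 K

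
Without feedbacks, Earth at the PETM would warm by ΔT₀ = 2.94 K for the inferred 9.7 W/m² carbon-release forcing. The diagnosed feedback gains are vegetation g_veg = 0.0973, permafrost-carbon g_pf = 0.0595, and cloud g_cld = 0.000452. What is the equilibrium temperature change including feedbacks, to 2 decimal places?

3.49 K

Total gain g = 0.0973 + 0.0595 + 0.000452 = 0.157252.
Amplification A = 1/(1 − 0.157252) = 1.187.
ΔT = 2.94 × 1.187 = 3.49 K.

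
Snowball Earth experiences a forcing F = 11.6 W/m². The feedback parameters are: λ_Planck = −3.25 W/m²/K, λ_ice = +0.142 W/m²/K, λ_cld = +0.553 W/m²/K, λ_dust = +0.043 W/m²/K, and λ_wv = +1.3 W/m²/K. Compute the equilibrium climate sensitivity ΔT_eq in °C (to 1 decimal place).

9.6 °C

Net feedback parameter λ = (−3.25) + (+0.142) + (+0.553) + (+0.043) + (+1.3) = -1.212 W/m²/K.
ΔT = −F/λ = −11.6/(-1.212) = 9.6 °C.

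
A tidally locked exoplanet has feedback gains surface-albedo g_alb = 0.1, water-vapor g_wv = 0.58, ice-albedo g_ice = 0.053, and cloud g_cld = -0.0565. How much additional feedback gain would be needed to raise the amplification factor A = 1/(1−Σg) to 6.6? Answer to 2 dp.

0.17

Current total gain = 0.6765.
Target gain for A = 6.6: g* = 1 − 1/6.6 = 0.8485.
Additional gain needed = 0.8485 − 0.6765 = 0.17.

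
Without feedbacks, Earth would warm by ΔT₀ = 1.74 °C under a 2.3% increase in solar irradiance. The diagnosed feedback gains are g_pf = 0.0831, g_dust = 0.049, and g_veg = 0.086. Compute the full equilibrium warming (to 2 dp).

2.23 °C

Total gain g = 0.0831 + 0.049 + 0.086 = 0.2181.
Amplification A = 1/(1 − 0.2181) = 1.279.
ΔT = 1.74 × 1.279 = 2.23 °C.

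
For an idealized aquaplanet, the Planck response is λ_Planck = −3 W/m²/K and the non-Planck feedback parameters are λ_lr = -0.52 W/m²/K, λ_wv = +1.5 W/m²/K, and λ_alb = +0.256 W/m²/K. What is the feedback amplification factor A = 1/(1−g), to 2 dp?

1.70

Convert to gains: g_lr = -0.52/3 = -0.1733; g_wv = 1.5/3 = 0.5; g_alb = 0.256/3 = 0.08533.
Total gain g = 0.41203.
A = 1/(1 − 0.41203) = 1.70.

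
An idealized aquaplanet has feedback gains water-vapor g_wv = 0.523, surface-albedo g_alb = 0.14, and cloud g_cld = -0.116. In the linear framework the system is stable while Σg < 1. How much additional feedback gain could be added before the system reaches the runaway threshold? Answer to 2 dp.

Current total gain = 0.523 + 0.14 − 0.116 = 0.547.
Margin to runaway = 1 − 0.547 = 0.45.

0.45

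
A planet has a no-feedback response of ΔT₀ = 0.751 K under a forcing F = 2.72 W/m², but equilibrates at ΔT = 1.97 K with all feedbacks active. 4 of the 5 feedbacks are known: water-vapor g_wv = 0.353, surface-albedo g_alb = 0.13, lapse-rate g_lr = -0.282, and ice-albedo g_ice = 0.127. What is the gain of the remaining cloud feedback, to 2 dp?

0.29

Amplification A = ΔT/ΔT₀ = 1.97/0.751 = 2.623.
Total gain g = 1 − 1/A = 1 − 1/2.623 = 0.6188.
Known gains sum to 0.353 + 0.13 − 0.282 + 0.127 = 0.328.
g_cld = 0.6188 − 0.328 = 0.29.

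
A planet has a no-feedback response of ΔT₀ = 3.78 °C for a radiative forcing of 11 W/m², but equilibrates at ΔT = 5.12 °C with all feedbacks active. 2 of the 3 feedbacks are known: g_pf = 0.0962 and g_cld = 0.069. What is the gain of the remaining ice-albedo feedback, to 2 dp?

0.10

Amplification A = ΔT/ΔT₀ = 5.12/3.78 = 1.354.
Total gain g = 1 − 1/A = 1 − 1/1.354 = 0.2614.
Known gains sum to 0.0962 + 0.069 = 0.1652.
g_ice = 0.2614 − 0.1652 = 0.10.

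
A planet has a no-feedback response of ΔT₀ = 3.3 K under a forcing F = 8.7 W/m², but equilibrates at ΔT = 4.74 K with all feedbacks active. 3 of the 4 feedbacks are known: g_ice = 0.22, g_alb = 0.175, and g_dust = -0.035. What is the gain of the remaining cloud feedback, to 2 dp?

-0.06

Amplification A = ΔT/ΔT₀ = 4.74/3.3 = 1.436.
Total gain g = 1 − 1/A = 1 − 1/1.436 = 0.3036.
Known gains sum to 0.22 + 0.175 − 0.035 = 0.36.
g_cld = 0.3036 − 0.36 = -0.06.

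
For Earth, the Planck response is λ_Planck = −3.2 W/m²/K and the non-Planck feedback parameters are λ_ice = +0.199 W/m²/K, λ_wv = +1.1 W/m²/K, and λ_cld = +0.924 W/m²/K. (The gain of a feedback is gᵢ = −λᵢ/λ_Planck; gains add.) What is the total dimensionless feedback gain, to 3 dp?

Convert to gains: g_ice = 0.199/3.2 = 0.06219; g_wv = 1.1/3.2 = 0.3438; g_cld = 0.924/3.2 = 0.2888.
Total gain g = 0.69479.

0.695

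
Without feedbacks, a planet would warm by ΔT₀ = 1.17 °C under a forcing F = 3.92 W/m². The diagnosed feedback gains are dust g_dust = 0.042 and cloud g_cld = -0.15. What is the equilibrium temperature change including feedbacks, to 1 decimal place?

Total gain g = 0.042 − 0.15 = -0.108.
Amplification A = 1/(1 + 0.108) = 0.9025.
ΔT = 1.17 × 0.9025 = 1.1 °C.

1.1 °C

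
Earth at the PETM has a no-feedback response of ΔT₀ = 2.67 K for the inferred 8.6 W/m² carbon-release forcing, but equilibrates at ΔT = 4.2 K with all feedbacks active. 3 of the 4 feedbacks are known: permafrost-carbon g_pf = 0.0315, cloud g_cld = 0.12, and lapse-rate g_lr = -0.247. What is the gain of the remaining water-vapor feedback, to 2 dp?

0.46

Amplification A = ΔT/ΔT₀ = 4.2/2.67 = 1.573.
Total gain g = 1 − 1/A = 1 − 1/1.573 = 0.3643.
Known gains sum to 0.0315 + 0.12 − 0.247 = -0.0955.
g_wv = 0.3643 + 0.0955 = 0.46.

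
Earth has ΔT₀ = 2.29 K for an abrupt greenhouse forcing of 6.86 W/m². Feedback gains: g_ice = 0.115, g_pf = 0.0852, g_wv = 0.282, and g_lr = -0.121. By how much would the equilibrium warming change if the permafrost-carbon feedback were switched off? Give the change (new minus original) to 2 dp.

Original: g = 0.3612, ΔT = 2.29/(1−0.3612) = 3.5848 K.
Without permafrost-carbon: g' = 0.276, ΔT' = 2.29/(1−0.276) = 3.1630 K.
Change = 3.1630 − 3.5848 = -0.42 K.

-0.42 K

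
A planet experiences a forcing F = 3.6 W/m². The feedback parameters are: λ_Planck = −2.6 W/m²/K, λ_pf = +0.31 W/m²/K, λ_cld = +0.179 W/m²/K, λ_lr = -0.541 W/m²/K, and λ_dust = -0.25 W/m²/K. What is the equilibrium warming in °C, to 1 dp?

Net feedback parameter λ = (−2.6) + (+0.31) + (+0.179) + (-0.541) + (-0.25) = -2.902 W/m²/K.
ΔT = −F/λ = −3.6/(-2.902) = 1.2 °C.

1.2 °C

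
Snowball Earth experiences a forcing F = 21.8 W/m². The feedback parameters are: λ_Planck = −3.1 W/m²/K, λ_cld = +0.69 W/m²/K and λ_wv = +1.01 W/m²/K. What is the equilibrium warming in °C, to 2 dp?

15.57 °C

Net feedback parameter λ = (−3.1) + (+0.69) + (+1.01) = -1.4 W/m²/K.
ΔT = −F/λ = −21.8/(-1.4) = 15.57 °C.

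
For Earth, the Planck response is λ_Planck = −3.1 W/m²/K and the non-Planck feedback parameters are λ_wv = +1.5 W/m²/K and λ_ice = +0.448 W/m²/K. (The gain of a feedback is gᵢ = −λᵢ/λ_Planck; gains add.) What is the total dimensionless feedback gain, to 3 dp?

0.628

Convert to gains: g_wv = 1.5/3.1 = 0.4839; g_ice = 0.448/3.1 = 0.1445.
Total gain g = 0.6284.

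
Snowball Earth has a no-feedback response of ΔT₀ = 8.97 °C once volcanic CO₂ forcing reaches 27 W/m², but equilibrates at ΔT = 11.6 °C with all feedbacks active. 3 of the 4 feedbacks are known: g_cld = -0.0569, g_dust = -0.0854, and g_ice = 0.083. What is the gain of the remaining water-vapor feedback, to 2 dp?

0.29

Amplification A = ΔT/ΔT₀ = 11.6/8.97 = 1.293.
Total gain g = 1 − 1/A = 1 − 1/1.293 = 0.2266.
Known gains sum to -0.0569 − 0.0854 + 0.083 = -0.0593.
g_wv = 0.2266 + 0.0593 = 0.29.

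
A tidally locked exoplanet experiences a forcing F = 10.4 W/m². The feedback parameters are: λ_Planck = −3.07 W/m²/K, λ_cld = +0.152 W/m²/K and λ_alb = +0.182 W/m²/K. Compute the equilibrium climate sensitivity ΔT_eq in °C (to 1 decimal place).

3.8 °C

Net feedback parameter λ = (−3.07) + (+0.152) + (+0.182) = -2.736 W/m²/K.
ΔT = −F/λ = −10.4/(-2.736) = 3.8 °C.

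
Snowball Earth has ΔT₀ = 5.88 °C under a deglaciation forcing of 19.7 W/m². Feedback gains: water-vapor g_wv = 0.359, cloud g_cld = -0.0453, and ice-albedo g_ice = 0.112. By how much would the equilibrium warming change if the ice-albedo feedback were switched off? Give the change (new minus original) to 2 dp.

-1.67 °C

Original: g = 0.4257, ΔT = 5.88/(1−0.4257) = 10.2386 °C.
Without ice-albedo: g' = 0.3137, ΔT' = 5.88/(1−0.3137) = 8.5677 °C.
Change = 8.5677 − 10.2386 = -1.67 °C.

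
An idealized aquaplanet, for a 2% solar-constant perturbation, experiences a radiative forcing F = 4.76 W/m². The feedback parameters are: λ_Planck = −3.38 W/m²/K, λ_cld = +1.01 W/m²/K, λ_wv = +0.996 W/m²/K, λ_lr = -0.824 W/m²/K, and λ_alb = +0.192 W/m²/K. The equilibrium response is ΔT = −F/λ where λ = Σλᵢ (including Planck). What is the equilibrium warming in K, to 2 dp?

2.37 K

Net feedback parameter λ = (−3.38) + (+1.01) + (+0.996) + (-0.824) + (+0.192) = -2.006 W/m²/K.
ΔT = −F/λ = −4.76/(-2.006) = 2.37 K.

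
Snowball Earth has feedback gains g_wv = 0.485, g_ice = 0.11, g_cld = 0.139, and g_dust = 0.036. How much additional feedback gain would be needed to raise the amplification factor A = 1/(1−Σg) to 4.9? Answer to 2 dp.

Current total gain = 0.77.
Target gain for A = 4.9: g* = 1 − 1/4.9 = 0.7959.
Additional gain needed = 0.7959 − 0.77 = 0.03.

0.03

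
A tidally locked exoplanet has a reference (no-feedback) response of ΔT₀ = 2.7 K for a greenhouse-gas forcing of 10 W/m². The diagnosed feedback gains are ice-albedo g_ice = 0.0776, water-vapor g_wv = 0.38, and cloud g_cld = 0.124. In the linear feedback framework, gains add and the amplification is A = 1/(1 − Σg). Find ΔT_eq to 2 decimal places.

6.45 K

Total gain g = 0.0776 + 0.38 + 0.124 = 0.5816.
Amplification A = 1/(1 − 0.5816) = 2.39.
ΔT = 2.7 × 2.39 = 6.45 K.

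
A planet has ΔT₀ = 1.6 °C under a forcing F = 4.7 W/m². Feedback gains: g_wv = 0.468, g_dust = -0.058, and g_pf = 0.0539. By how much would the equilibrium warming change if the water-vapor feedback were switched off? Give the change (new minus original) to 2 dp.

Original: g = 0.4639, ΔT = 1.6/(1−0.4639) = 2.9845 °C.
Without water-vapor: g' = -0.0041, ΔT' = 1.6/(1+0.0041) = 1.5935 °C.
Change = 1.5935 − 2.9845 = -1.39 °C.

-1.39 °C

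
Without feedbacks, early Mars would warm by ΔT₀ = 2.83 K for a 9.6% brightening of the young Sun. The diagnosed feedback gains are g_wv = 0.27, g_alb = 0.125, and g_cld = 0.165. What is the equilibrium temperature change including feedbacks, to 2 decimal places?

6.43 K

Total gain g = 0.27 + 0.125 + 0.165 = 0.56.
Amplification A = 1/(1 − 0.56) = 2.273.
ΔT = 2.83 × 2.273 = 6.43 K.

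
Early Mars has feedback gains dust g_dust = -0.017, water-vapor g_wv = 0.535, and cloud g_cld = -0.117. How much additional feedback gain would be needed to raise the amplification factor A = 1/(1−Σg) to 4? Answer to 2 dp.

0.35

Current total gain = 0.401.
Target gain for A = 4: g* = 1 − 1/4 = 0.75.
Additional gain needed = 0.75 − 0.401 = 0.35.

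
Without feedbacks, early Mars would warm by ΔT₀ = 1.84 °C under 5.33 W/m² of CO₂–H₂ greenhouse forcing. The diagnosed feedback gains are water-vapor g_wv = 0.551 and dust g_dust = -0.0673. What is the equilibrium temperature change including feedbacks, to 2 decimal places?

3.56 °C

Total gain g = 0.551 − 0.0673 = 0.4837.
Amplification A = 1/(1 − 0.4837) = 1.937.
ΔT = 1.84 × 1.937 = 3.56 °C.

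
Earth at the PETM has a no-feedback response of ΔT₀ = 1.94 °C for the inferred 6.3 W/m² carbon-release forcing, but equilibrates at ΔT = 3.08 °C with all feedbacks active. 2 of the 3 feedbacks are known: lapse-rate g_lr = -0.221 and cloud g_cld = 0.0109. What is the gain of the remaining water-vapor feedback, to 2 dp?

0.58

Amplification A = ΔT/ΔT₀ = 3.08/1.94 = 1.588.
Total gain g = 1 − 1/A = 1 − 1/1.588 = 0.3703.
Known gains sum to -0.221 + 0.0109 = -0.2101.
g_wv = 0.3703 + 0.2101 = 0.58.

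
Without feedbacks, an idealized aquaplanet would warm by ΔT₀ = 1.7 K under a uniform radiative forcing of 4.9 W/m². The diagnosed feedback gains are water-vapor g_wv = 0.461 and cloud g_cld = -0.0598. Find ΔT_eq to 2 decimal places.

2.84 K

Total gain g = 0.461 − 0.0598 = 0.4012.
Amplification A = 1/(1 − 0.4012) = 1.67.
ΔT = 1.7 × 1.67 = 2.84 K.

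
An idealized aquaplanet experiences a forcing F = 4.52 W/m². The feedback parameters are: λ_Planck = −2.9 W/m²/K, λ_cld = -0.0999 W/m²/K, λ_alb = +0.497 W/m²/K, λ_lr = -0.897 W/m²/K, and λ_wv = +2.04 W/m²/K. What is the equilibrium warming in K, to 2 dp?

3.32 K

Net feedback parameter λ = (−2.9) + (-0.0999) + (+0.497) + (-0.897) + (+2.04) = -1.3599 W/m²/K.
ΔT = −F/λ = −4.52/(-1.3599) = 3.32 K.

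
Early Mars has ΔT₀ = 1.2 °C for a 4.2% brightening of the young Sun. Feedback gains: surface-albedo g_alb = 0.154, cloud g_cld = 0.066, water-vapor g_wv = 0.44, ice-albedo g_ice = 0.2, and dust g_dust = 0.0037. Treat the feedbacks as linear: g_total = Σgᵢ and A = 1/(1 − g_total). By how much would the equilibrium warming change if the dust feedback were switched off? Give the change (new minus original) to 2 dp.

-0.23 °C

Original: g = 0.8637, ΔT = 1.2/(1−0.8637) = 8.8041 °C.
Without dust: g' = 0.86, ΔT' = 1.2/(1−0.86) = 8.5714 °C.
Change = 8.5714 − 8.8041 = -0.23 °C.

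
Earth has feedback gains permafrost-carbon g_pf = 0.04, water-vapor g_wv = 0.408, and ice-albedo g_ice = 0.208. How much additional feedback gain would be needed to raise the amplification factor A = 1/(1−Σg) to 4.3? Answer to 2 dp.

Current total gain = 0.656.
Target gain for A = 4.3: g* = 1 − 1/4.3 = 0.7674.
Additional gain needed = 0.7674 − 0.656 = 0.11.

0.11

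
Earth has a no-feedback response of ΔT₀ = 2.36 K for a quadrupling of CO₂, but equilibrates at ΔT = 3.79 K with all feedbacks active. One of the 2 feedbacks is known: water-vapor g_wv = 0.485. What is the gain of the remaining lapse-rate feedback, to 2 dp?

-0.11

Amplification A = ΔT/ΔT₀ = 3.79/2.36 = 1.606.
Total gain g = 1 − 1/A = 1 − 1/1.606 = 0.3773.
The known gain is 0.485.
g_lr = 0.3773 − 0.485 = -0.11.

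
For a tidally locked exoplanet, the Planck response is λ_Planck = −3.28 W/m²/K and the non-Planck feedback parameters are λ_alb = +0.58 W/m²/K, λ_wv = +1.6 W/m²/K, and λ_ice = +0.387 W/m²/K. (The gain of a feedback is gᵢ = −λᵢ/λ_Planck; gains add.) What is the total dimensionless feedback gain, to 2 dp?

Convert to gains: g_alb = 0.58/3.28 = 0.1768; g_wv = 1.6/3.28 = 0.4878; g_ice = 0.387/3.28 = 0.118.
Total gain g = 0.7826.

0.78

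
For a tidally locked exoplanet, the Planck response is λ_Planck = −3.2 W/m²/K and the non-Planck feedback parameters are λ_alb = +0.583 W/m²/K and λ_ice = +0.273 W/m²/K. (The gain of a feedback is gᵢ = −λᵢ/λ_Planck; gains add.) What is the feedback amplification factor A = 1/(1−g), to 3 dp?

1.365

Convert to gains: g_alb = 0.583/3.2 = 0.1822; g_ice = 0.273/3.2 = 0.08531.
Total gain g = 0.26751.
A = 1/(1 − 0.26751) = 1.365.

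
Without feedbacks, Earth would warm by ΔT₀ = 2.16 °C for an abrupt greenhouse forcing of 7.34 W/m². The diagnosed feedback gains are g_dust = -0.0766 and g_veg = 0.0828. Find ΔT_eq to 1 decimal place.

2.2 °C

Total gain g = -0.0766 + 0.0828 = 0.0062.
Amplification A = 1/(1 − 0.0062) = 1.006.
ΔT = 2.16 × 1.006 = 2.2 °C.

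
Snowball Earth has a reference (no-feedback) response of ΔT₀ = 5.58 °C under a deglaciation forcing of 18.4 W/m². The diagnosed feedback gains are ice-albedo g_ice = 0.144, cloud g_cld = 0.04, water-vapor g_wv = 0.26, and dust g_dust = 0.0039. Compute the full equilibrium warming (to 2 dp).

10.11 °C

Total gain g = 0.144 + 0.04 + 0.26 + 0.0039 = 0.4479.
Amplification A = 1/(1 − 0.4479) = 1.811.
ΔT = 5.58 × 1.811 = 10.11 °C.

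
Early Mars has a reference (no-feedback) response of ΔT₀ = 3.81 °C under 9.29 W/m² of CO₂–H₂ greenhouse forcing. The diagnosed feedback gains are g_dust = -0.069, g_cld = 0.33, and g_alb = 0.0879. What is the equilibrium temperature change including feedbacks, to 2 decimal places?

5.85 °C

Total gain g = -0.069 + 0.33 + 0.0879 = 0.3489.
Amplification A = 1/(1 − 0.3489) = 1.536.
ΔT = 3.81 × 1.536 = 5.85 °C.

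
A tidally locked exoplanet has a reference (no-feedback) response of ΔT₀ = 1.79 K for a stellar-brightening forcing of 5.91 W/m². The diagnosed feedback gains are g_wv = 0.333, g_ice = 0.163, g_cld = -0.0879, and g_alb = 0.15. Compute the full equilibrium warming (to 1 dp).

Total gain g = 0.333 + 0.163 − 0.0879 + 0.15 = 0.5581.
Amplification A = 1/(1 − 0.5581) = 2.263.
ΔT = 1.79 × 2.263 = 4.1 K.

4.1 K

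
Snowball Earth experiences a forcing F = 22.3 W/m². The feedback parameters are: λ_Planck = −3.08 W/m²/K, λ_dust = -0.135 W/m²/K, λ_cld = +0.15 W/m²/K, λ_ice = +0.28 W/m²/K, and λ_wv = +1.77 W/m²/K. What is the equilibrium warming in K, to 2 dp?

Net feedback parameter λ = (−3.08) + (-0.135) + (+0.15) + (+0.28) + (+1.77) = -1.015 W/m²/K.
ΔT = −F/λ = −22.3/(-1.015) = 21.97 K.

21.97 K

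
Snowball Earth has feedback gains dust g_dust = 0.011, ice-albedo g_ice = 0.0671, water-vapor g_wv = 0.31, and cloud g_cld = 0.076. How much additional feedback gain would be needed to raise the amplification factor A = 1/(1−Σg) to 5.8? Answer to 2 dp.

Current total gain = 0.4641.
Target gain for A = 5.8: g* = 1 − 1/5.8 = 0.8276.
Additional gain needed = 0.8276 − 0.4641 = 0.36.

0.36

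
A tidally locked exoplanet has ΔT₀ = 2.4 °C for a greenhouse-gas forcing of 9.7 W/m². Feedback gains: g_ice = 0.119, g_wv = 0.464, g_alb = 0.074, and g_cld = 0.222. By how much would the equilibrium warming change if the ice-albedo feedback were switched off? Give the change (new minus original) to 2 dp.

Original: g = 0.879, ΔT = 2.4/(1−0.879) = 19.8347 °C.
Without ice-albedo: g' = 0.76, ΔT' = 2.4/(1−0.76) = 10.0000 °C.
Change = 10.0000 − 19.8347 = -9.83 °C.

-9.83 °C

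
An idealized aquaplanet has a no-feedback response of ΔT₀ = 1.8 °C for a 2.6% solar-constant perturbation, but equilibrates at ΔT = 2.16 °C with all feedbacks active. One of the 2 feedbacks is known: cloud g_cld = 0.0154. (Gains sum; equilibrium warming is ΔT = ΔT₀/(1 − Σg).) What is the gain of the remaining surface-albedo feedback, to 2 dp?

Amplification A = ΔT/ΔT₀ = 2.16/1.8 = 1.2.
Total gain g = 1 − 1/A = 1 − 1/1.2 = 0.1667.
The known gain is 0.0154.
g_alb = 0.1667 − 0.0154 = 0.15.

0.15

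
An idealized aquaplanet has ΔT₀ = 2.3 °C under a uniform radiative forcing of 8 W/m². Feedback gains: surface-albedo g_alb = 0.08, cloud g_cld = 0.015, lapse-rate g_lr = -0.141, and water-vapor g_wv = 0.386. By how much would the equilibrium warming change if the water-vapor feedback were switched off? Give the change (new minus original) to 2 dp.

Original: g = 0.34, ΔT = 2.3/(1−0.34) = 3.4848 °C.
Without water-vapor: g' = -0.046, ΔT' = 2.3/(1+0.046) = 2.1989 °C.
Change = 2.1989 − 3.4848 = -1.29 °C.

-1.29 °C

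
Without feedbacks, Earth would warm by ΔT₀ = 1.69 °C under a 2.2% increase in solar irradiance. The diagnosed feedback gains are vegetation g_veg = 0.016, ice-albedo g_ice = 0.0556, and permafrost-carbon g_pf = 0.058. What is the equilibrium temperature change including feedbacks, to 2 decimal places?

1.94 °C

Total gain g = 0.016 + 0.0556 + 0.058 = 0.1296.
Amplification A = 1/(1 − 0.1296) = 1.149.
ΔT = 1.69 × 1.149 = 1.94 °C.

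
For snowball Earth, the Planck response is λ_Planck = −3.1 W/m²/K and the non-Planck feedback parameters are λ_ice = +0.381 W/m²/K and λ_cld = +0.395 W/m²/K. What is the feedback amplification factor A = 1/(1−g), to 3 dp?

1.334

Convert to gains: g_ice = 0.381/3.1 = 0.1229; g_cld = 0.395/3.1 = 0.1274.
Total gain g = 0.2503.
A = 1/(1 − 0.2503) = 1.334.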